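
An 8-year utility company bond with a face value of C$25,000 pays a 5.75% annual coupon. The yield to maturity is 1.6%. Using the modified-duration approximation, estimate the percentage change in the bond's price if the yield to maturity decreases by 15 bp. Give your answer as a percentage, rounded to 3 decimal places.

Periodic yield y = 0.016. Modified duration first:
  t   CF        PV=CF/(1+0.016)^t    t·PV
  1     1,437.50     1,414.8622     1,414.8622
  2     1,437.50     1,392.5809     2,785.1618
  3     1,437.50     1,370.6505     4,111.9515
  4     1,437.50     1,349.0655     5,396.2618
  5     1,437.50     1,327.8203     6,639.1016
  6     1,437.50     1,306.9098     7,841.4586
  7     1,437.50     1,286.3285     9,004.2996
  8    26,437.50    23,284.7040   186,277.6319
  Σ                 32,732.9217   223,470.7291
P = 32,732.9217; D_Mac = 6.82709 yrs; D_mod = 6.82709/(1+0.016) = 6.71958 yrs.
ΔP/P ≈ -D_mod · Δy = -6.71958 × (-0.0015) = +0.010079 = +1.0079%.

+1.008%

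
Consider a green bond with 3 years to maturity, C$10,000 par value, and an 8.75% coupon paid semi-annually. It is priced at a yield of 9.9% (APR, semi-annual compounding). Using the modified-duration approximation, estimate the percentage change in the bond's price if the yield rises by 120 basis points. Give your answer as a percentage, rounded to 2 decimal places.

Periodic yield y = 0.0495. Modified duration first:
  t   CF        PV=CF/(1+0.0495)^t    t·PV
  1       437.50       416.8652       416.8652
  2       437.50       397.2036       794.4072
  3       437.50       378.4694     1,135.4081
  4       437.50       360.6187     1,442.4749
  5       437.50       343.6100     1,718.0502
  6    10,437.50     7,810.9135    46,865.4813
  Σ                  9,707.6805    52,372.6869
P = 9,707.6805; D_Mac = 5.39497 half-year periods = 2.69749 yrs; D_mod = 2.69749/(1+0.0495) = 2.57026 yrs.
ΔP/P ≈ -D_mod · Δy = -2.57026 × (+0.012) = -0.030843 = -3.0843%.

-3.08%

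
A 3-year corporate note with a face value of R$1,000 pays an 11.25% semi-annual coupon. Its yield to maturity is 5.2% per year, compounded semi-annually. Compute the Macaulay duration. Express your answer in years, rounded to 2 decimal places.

Periodic yield y = 0.026. Discount each cash flow and weight by its period:
  t   CF        PV=CF/(1+0.026)^t    t·PV
  1        56.25        54.8246        54.8246
  2        56.25        53.4352       106.8705
  3        56.25        52.0811       156.2434
  4        56.25        50.7613       203.0454
  5        56.25        49.4750       247.3750
  6     1,056.25       905.4877     5,432.9262
  Σ                  1,166.0650     6,201.2850
Price P = Σ PV = 1,166.0650.
Macaulay duration = Σ(t·PV) / P = 6,201.2850 / 1,166.0650 = 5.31813 half-year periods.
In years: 5.31813 / 2 = 2.65906 years.

2.66 years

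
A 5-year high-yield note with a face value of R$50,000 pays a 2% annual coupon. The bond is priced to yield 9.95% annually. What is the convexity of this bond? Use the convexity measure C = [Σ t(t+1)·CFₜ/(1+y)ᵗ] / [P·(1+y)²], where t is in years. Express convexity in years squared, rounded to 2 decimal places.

23.26

With y = 0.0995:
  t   CF        PV=CF/(1+0.0995)^t    t·PV        t(t+1)·PV
  1     1,000.00       909.5043       909.5043       1,819.0086
  2     1,000.00       827.1981     1,654.3962       4,963.1887
  3     1,000.00       752.3403     2,257.0208       9,028.0830
  4     1,000.00       684.2567     2,737.0268      13,685.1342
  5    51,000.00    31,739.0561   158,695.2807     952,171.6844
  Σ                 34,912.3555   166,253.2289     981,667.0990
P = 34,912.3555.
Convexity = Σ t(t+1)·PV / [P·(1+y)²] = 981,667.0990 / (34,912.3555 × 1.208900) = 23.25919.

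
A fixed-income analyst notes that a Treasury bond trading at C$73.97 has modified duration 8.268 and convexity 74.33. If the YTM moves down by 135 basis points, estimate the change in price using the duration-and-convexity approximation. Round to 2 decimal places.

Duration effect: -D_mod·Δy = -8.268 × (-0.0135) = +0.111618
Convexity effect: ½·C·(Δy)² = 0.5 × 74.33 × (-0.0135)² = +0.00677332125
ΔP/P ≈ +0.111618 + 0.00677332125 = +0.11839132125
ΔP ≈ 73.97 × (+0.11839132125) = +8.7574060328625.

+C$8.76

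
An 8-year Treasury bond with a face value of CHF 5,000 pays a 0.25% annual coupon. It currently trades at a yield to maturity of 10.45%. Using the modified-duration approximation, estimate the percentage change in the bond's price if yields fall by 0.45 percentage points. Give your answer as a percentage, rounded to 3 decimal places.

Periodic yield y = 0.1045. Modified duration first:
  t   CF        PV=CF/(1+0.1045)^t    t·PV
  1        12.50        11.3173        11.3173
  2        12.50        10.2466        20.4931
  3        12.50         9.2771        27.8313
  4        12.50         8.3994        33.5975
  5        12.50         7.6047        38.0234
  6        12.50         6.8852        41.3111
  7        12.50         6.2338        43.6363
  8     5,012.50     2,263.2296    18,105.8372
  Σ                  2,323.1937    18,322.0474
P = 2,323.1937; D_Mac = 7.88658 yrs; D_mod = 7.88658/(1+0.1045) = 7.14041 yrs.
ΔP/P ≈ -D_mod · Δy = -7.14041 × (-0.0045) = +0.032132 = +3.2132%.

+3.213%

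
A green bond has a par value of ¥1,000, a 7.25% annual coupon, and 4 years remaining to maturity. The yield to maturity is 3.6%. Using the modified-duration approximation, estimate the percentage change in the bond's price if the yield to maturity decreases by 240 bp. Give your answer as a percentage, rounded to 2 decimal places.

+8.43%

Periodic yield y = 0.036. Modified duration first:
  t   CF        PV=CF/(1+0.036)^t    t·PV
  1        72.50        69.9807        69.9807
  2        72.50        67.5489       135.0979
  3        72.50        65.2017       195.6050
  4     1,072.50       931.0184     3,724.0737
  Σ                  1,133.7497     4,124.7573
P = 1,133.7497; D_Mac = 3.63816 yrs; D_mod = 3.63816/(1+0.036) = 3.51173 yrs.
ΔP/P ≈ -D_mod · Δy = -3.51173 × (-0.024) = +0.084282 = +8.4282%.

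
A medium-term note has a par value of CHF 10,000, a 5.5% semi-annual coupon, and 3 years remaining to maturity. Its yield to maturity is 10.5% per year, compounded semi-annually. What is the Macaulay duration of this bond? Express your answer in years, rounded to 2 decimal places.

2.79 years

Periodic yield y = 0.0525. Discount each cash flow and weight by its period:
  t   CF        PV=CF/(1+0.0525)^t    t·PV
  1       275.00       261.2827       261.2827
  2       275.00       248.2496       496.4991
  3       275.00       235.8666       707.5997
  4       275.00       224.1012       896.4050
  5       275.00       212.9228     1,064.6140
  6    10,275.00     7,558.7365    45,352.4187
  Σ                  8,741.1593    48,778.8192
Price P = Σ PV = 8,741.1593.
Macaulay duration = Σ(t·PV) / P = 48,778.8192 / 8,741.1593 = 5.58036 half-year periods.
In years: 5.58036 / 2 = 2.79018 years.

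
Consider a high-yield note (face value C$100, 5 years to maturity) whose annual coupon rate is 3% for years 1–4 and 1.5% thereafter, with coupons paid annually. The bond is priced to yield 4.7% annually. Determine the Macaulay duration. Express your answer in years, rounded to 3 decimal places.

4.700 years

Periodic yield y = 0.047. Discount each cash flow and weight by its year:
  t   CF        PV=CF/(1+0.047)^t    t·PV
  1         3.00         2.8653         2.8653
  2         3.00         2.7367         5.4734
  3         3.00         2.6139         7.8416
  4         3.00         2.4965         9.9861
  5       101.50        80.6738       403.3691
  Σ                     91.3862       429.5355
Price P = Σ PV = 91.3862.
Macaulay duration = Σ(t·PV) / P = 429.5355 / 91.3862 = 4.70022 years.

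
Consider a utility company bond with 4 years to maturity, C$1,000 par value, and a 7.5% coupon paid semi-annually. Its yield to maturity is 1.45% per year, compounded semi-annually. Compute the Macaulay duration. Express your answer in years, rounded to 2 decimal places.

3.58 years

Periodic yield y = 0.00725. Discount each cash flow and weight by its period:
  t   CF        PV=CF/(1+0.00725)^t    t·PV
  1        37.50        37.2301        37.2301
  2        37.50        36.9621        73.9242
  3        37.50        36.6961       110.0882
  4        37.50        36.4319       145.7277
  5        37.50        36.1697       180.8485
  6        37.50        35.9094       215.4561
  7        37.50        35.6509       249.5562
  8     1,037.50       979.2417     7,833.9336
  Σ                  1,234.2918     8,846.7646
Price P = Σ PV = 1,234.2918.
Macaulay duration = Σ(t·PV) / P = 8,846.7646 / 1,234.2918 = 7.16748 half-year periods.
In years: 7.16748 / 2 = 3.58374 years.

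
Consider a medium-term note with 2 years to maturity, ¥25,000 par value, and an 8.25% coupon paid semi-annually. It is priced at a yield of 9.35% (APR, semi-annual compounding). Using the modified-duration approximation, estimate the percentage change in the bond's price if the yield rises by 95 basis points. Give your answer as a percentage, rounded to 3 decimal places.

Periodic yield y = 0.04675. Modified duration first:
  t   CF        PV=CF/(1+0.04675)^t    t·PV
  1     1,031.25       985.1923       985.1923
  2     1,031.25       941.1916     1,882.3831
  3     1,031.25       899.1560     2,697.4680
  4    26,031.25    21,683.1885    86,732.7539
  Σ                 24,508.7283    92,297.7973
P = 24,508.7283; D_Mac = 3.76592 half-year periods = 1.88296 yrs; D_mod = 1.88296/(1+0.04675) = 1.79886 yrs.
ΔP/P ≈ -D_mod · Δy = -1.79886 × (+0.0095) = -0.017089 = -1.7089%.

-1.709%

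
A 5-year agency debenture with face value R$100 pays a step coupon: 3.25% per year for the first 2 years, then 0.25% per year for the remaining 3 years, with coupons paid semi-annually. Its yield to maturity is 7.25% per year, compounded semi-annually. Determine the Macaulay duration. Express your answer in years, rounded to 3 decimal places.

4.697 years

Periodic yield y = 0.03625. Discount each cash flow and weight by its period:
  t   CF        PV=CF/(1+0.03625)^t    t·PV
  1        1.625         1.5682         1.5682
  2        1.625         1.5133         3.0266
  3        1.625         1.4604         4.3811
  4        1.625         1.4093         5.6371
  5        0.125         0.1046         0.5231
  6        0.125         0.1010         0.6057
  7        0.125         0.0974         0.6820
  8        0.125         0.0940         0.7521
  9        0.125         0.0907         0.8165
  10     100.125        70.1289       701.2891
  Σ                     76.5677       719.2814
Price P = Σ PV = 76.5677.
Macaulay duration = Σ(t·PV) / P = 719.2814 / 76.5677 = 9.39406 half-year periods.
In years: 9.39406 / 2 = 4.69703 years.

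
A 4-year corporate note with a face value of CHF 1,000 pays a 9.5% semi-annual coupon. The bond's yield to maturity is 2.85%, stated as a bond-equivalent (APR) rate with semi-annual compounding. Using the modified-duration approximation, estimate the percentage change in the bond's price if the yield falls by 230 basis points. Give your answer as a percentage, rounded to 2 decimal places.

Periodic yield y = 0.01425. Modified duration first:
  t   CF        PV=CF/(1+0.01425)^t    t·PV
  1        47.50        46.8326        46.8326
  2        47.50        46.1746        92.3493
  3        47.50        45.5259       136.5777
  4        47.50        44.8863       179.5451
  5        47.50        44.2556       221.2782
  6        47.50        43.6338       261.8031
  7        47.50        43.0208       301.1456
  8     1,047.50       935.3925     7,483.1403
  Σ                  1,249.7223     8,722.6719
P = 1,249.7223; D_Mac = 6.97969 half-year periods = 3.48984 yrs; D_mod = 3.48984/(1+0.01425) = 3.44081 yrs.
ΔP/P ≈ -D_mod · Δy = -3.44081 × (-0.023) = +0.079139 = +7.9139%.

+7.91%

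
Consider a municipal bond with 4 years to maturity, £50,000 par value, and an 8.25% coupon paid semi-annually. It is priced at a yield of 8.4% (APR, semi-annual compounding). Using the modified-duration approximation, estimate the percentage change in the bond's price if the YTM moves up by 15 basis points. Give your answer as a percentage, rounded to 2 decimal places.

Periodic yield y = 0.042. Modified duration first:
  t   CF        PV=CF/(1+0.042)^t    t·PV
  1     2,062.50     1,979.3666     1,979.3666
  2     2,062.50     1,899.5841     3,799.1681
  3     2,062.50     1,823.0173     5,469.0520
  4     2,062.50     1,749.5368     6,998.1472
  5     2,062.50     1,679.0180     8,395.0902
  6     2,062.50     1,611.3417     9,668.0501
  7     2,062.50     1,546.3932    10,824.7522
  8    52,062.50    37,461.3365   299,690.6917
  Σ                 49,749.5942   346,824.3182
P = 49,749.5942; D_Mac = 6.97140 half-year periods = 3.48570 yrs; D_mod = 3.48570/(1+0.042) = 3.34520 yrs.
ΔP/P ≈ -D_mod · Δy = -3.34520 × (+0.0015) = -0.005018 = -0.5018%.

-0.50%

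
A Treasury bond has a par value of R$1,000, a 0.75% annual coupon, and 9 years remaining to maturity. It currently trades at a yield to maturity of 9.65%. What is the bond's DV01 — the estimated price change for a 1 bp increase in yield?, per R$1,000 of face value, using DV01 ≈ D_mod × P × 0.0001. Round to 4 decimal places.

Periodic yield y = 0.0965.
  t   CF        PV=CF/(1+0.0965)^t    t·PV
  1         7.50         6.8399         6.8399
  2         7.50         6.2380        12.4760
  3         7.50         5.6890        17.0670
  4         7.50         5.1883        20.7533
  5         7.50         4.7317        23.6585
  6         7.50         4.3153        25.8917
  7         7.50         3.9355        27.5486
  8         7.50         3.5892        28.7132
  9     1,007.50       439.7110     3,957.3990
  Σ                    480.2379     4,120.3472
P = 480.2379; D_Mac = 8.57980 yrs; D_mod = 7.82472 yrs.
DV01 ≈ 7.82472 × 480.2379 × 0.0001 = 0.375773.

R$0.3758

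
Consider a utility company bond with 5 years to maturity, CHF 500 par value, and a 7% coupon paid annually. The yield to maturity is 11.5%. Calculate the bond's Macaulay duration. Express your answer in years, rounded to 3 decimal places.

4.322 years

Periodic yield y = 0.115. Discount each cash flow and weight by its year:
  t   CF        PV=CF/(1+0.115)^t    t·PV
  1        35.00        31.3901        31.3901
  2        35.00        28.1526        56.3052
  3        35.00        25.2490        75.7469
  4        35.00        22.6448        90.5792
  5       535.00       310.4413     1,552.2063
  Σ                    417.8777     1,806.2277
Price P = Σ PV = 417.8777.
Macaulay duration = Σ(t·PV) / P = 1,806.2277 / 417.8777 = 4.32238 years.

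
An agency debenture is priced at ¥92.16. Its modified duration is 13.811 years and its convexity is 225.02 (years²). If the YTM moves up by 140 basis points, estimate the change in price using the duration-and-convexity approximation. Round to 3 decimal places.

Duration effect: -D_mod·Δy = -13.811 × (+0.014) = -0.193354
Convexity effect: ½·C·(Δy)² = 0.5 × 225.02 × (0.014)² = +0.02205196
ΔP/P ≈ -0.193354 + 0.02205196 = -0.17130204
ΔP ≈ 92.16 × (-0.17130204) = -15.7871960064.

-¥15.787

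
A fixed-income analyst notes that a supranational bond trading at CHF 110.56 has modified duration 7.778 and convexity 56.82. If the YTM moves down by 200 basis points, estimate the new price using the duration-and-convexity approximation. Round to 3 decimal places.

CHF 129.015

Duration effect: -D_mod·Δy = -7.778 × (-0.02) = +0.155560
Convexity effect: ½·C·(Δy)² = 0.5 × 56.82 × (-0.02)² = +0.0113640
ΔP/P ≈ +0.155560 + 0.0113640 = +0.166924
New price ≈ 110.56 × (1 + 0.166924) = 129.01511744.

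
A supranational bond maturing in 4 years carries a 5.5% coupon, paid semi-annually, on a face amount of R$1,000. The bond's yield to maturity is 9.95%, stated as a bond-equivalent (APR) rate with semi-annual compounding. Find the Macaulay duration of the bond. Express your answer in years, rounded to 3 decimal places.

Periodic yield y = 0.04975. Discount each cash flow and weight by its period:
  t   CF        PV=CF/(1+0.04975)^t    t·PV
  1        27.50        26.1967        26.1967
  2        27.50        24.9552        49.9104
  3        27.50        23.7725        71.3175
  4        27.50        22.6459        90.5835
  5        27.50        21.5726       107.8632
  6        27.50        20.5503       123.3016
  7        27.50        19.5763       137.0344
  8     1,027.50       696.7785     5,574.2283
  Σ                    856.0481     6,180.4356
Price P = Σ PV = 856.0481.
Macaulay duration = Σ(t·PV) / P = 6,180.4356 / 856.0481 = 7.21973 half-year periods.
In years: 7.21973 / 2 = 3.60986 years.

3.610 years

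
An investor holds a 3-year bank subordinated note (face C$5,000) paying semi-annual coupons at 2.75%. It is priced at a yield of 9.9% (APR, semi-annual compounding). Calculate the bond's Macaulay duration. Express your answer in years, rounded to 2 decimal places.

Periodic yield y = 0.0495. Discount each cash flow and weight by its period:
  t   CF        PV=CF/(1+0.0495)^t    t·PV
  1        68.75        65.5074        65.5074
  2        68.75        62.4177       124.8354
  3        68.75        59.4738       178.4213
  4        68.75        56.6687       226.6746
  5        68.75        53.9959       269.9793
  6     5,068.75     3,793.2041    22,759.2247
  Σ                  4,091.2675    23,624.6428
Price P = Σ PV = 4,091.2675.
Macaulay duration = Σ(t·PV) / P = 23,624.6428 / 4,091.2675 = 5.77441 half-year periods.
In years: 5.77441 / 2 = 2.88720 years.

2.89 years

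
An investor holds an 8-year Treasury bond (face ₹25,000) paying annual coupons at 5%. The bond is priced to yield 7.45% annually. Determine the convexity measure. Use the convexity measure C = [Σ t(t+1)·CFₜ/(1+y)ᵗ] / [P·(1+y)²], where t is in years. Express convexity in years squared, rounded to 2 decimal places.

48.80

With y = 0.0745:
  t   CF        PV=CF/(1+0.0745)^t    t·PV        t(t+1)·PV
  1     1,250.00     1,163.3318     1,163.3318       2,326.6636
  2     1,250.00     1,082.6727     2,165.3453       6,496.0360
  3     1,250.00     1,007.6060     3,022.8181      12,091.2722
  4     1,250.00       937.7441     3,750.9763      18,754.8817
  5     1,250.00       872.7260     4,363.6300      26,181.7800
  6     1,250.00       812.2159     4,873.2955      34,113.0684
  7     1,250.00       755.9013     5,291.3089      42,330.4710
  8    26,250.00    14,773.3147   118,186.5176   1,063,678.6581
  Σ                 21,405.5124   142,817.2234   1,205,972.8310
P = 21,405.5124.
Convexity = Σ t(t+1)·PV / [P·(1+y)²] = 1,205,972.8310 / (21,405.5124 × 1.154550) = 48.79767.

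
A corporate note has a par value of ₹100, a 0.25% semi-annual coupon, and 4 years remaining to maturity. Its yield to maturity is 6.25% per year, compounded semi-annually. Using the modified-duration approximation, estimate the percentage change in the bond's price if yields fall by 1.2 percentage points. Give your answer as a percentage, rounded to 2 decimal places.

+4.63%

Periodic yield y = 0.03125. Modified duration first:
  t   CF        PV=CF/(1+0.03125)^t    t·PV
  1        0.125         0.1212         0.1212
  2        0.125         0.1175         0.2351
  3        0.125         0.1140         0.3419
  4        0.125         0.1105         0.4421
  5        0.125         0.1072         0.5359
  6        0.125         0.1039         0.6236
  7        0.125         0.1008         0.7054
  8      100.125        78.2764       626.2112
  Σ                     79.0515       629.2164
P = 79.0515; D_Mac = 7.95957 half-year periods = 3.97979 yrs; D_mod = 3.97979/(1+0.03125) = 3.85919 yrs.
ΔP/P ≈ -D_mod · Δy = -3.85919 × (-0.012) = +0.046310 = +4.6310%.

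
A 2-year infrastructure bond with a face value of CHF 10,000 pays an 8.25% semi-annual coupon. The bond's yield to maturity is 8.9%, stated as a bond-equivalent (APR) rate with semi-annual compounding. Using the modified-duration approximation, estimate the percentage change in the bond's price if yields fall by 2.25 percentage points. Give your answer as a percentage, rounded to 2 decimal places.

Periodic yield y = 0.0445. Modified duration first:
  t   CF        PV=CF/(1+0.0445)^t    t·PV
  1       412.50       394.9258       394.9258
  2       412.50       378.1003       756.2007
  3       412.50       361.9917     1,085.9751
  4    10,412.50     8,748.2510    34,993.0042
  Σ                  9,883.2689    37,230.1058
P = 9,883.2689; D_Mac = 3.76698 half-year periods = 1.88349 yrs; D_mod = 1.88349/(1+0.0445) = 1.80325 yrs.
ΔP/P ≈ -D_mod · Δy = -1.80325 × (-0.0225) = +0.040573 = +4.0573%.

+4.06%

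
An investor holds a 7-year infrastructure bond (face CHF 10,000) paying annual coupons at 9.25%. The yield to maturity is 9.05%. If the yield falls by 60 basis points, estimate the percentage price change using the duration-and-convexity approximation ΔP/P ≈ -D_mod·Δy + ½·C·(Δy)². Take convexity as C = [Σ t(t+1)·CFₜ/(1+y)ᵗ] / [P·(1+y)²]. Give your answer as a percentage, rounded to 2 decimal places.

+3.07%

With y = 0.0905:
  t   CF        PV=CF/(1+0.0905)^t    t·PV        t(t+1)·PV
  1       925.00       848.2348       848.2348       1,696.4695
  2       925.00       777.8402     1,555.6804       4,667.0413
  3       925.00       713.2877     2,139.8630       8,559.4522
  4       925.00       654.0923     2,616.3693      13,081.8465
  5       925.00       599.8096     2,999.0478      17,994.2868
  6       925.00       550.0317     3,300.1901      23,101.3310
  7    10,925.00     5,957.1942    41,700.3592     333,602.8738
  Σ                 10,100.4904    55,159.7447     402,703.3011
P = 10,100.4904; D_Mac = 5.46110 yrs; D_mod = 5.00788 yrs; C = 33.52674.
Duration effect: -5.00788 × (-0.006) = +0.030047
Convexity effect: 0.5 × 33.52674 × (-0.006)² = +0.0006035
ΔP/P ≈ +0.030047 + 0.0006035 = +0.030651 = +3.0651%.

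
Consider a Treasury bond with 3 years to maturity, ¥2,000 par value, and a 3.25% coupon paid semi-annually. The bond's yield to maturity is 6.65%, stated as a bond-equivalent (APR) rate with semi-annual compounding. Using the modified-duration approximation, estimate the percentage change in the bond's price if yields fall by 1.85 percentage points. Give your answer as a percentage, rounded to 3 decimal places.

Periodic yield y = 0.03325. Modified duration first:
  t   CF        PV=CF/(1+0.03325)^t    t·PV
  1        32.50        31.4541        31.4541
  2        32.50        30.4420        60.8839
  3        32.50        29.4623        88.3870
  4        32.50        28.5142       114.0569
  5        32.50        27.5966       137.9832
  6     2,032.50     1,670.3138    10,021.8828
  Σ                  1,817.7831    10,454.6480
P = 1,817.7831; D_Mac = 5.75132 half-year periods = 2.87566 yrs; D_mod = 2.87566/(1+0.03325) = 2.78312 yrs.
ΔP/P ≈ -D_mod · Δy = -2.78312 × (-0.0185) = +0.051488 = +5.1488%.

+5.149%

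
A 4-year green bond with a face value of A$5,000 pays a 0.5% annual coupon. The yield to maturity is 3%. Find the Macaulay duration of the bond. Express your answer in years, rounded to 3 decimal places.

Periodic yield y = 0.03. Discount each cash flow and weight by its year:
  t   CF        PV=CF/(1+0.03)^t    t·PV
  1        25.00        24.2718        24.2718
  2        25.00        23.5649        47.1298
  3        25.00        22.8785        68.6356
  4     5,025.00     4,464.6474    17,858.5897
  Σ                  4,535.3627    17,998.6269
Price P = Σ PV = 4,535.3627.
Macaulay duration = Σ(t·PV) / P = 17,998.6269 / 4,535.3627 = 3.96851 years.

3.969 years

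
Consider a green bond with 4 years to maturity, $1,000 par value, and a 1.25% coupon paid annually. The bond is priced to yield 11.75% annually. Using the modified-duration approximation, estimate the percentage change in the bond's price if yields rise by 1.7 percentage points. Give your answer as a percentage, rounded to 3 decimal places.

Periodic yield y = 0.1175. Modified duration first:
  t   CF        PV=CF/(1+0.1175)^t    t·PV
  1        12.50        11.1857        11.1857
  2        12.50        10.0096        20.0191
  3        12.50         8.9571        26.8713
  4     1,012.50       649.2395     2,596.9578
  Σ                    679.3918     2,655.0339
P = 679.3918; D_Mac = 3.90796 yrs; D_mod = 3.90796/(1+0.1175) = 3.49705 yrs.
ΔP/P ≈ -D_mod · Δy = -3.49705 × (+0.017) = -0.059450 = -5.9450%.

-5.945%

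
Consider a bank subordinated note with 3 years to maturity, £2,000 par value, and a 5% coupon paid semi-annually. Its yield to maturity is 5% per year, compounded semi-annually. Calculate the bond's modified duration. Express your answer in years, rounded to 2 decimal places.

2.75 years

Periodic yield y = 0.025. First find Macaulay duration:
  t   CF        PV=CF/(1+0.025)^t    t·PV
  1        50.00        48.7805        48.7805
  2        50.00        47.5907        95.1814
  3        50.00        46.4300       139.2899
  4        50.00        45.2975       181.1901
  5        50.00        44.1927       220.9636
  6     2,050.00     1,767.7086    10,606.2515
  Σ                  2,000.0000    11,291.6570
P = 2,000.0000; Macaulay duration = 11,291.6570 / 2,000.0000 = 5.64583 half-year periods = 2.82291 years.
Modified duration = D_Mac / (1 + y) = 2.82291 / 1.025 = 2.75406 years.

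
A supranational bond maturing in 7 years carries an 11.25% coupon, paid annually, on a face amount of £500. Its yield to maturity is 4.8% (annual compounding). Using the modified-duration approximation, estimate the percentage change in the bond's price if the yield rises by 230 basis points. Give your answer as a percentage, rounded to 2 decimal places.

Periodic yield y = 0.048. Modified duration first:
  t   CF        PV=CF/(1+0.048)^t    t·PV
  1        56.25        53.6737        53.6737
  2        56.25        51.2153       102.4307
  3        56.25        48.8696       146.6088
  4        56.25        46.6313       186.5251
  5        56.25        44.4955       222.4775
  6        56.25        42.4575       254.7452
  7       556.25       400.6278     2,804.3944
  Σ                    687.9707     3,770.8553
P = 687.9707; D_Mac = 5.48113 yrs; D_mod = 5.48113/(1+0.048) = 5.23008 yrs.
ΔP/P ≈ -D_mod · Δy = -5.23008 × (+0.023) = -0.120292 = -12.0292%.

-12.03%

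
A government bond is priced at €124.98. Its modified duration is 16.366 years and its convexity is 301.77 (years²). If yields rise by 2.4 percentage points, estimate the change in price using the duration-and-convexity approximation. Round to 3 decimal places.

Duration effect: -D_mod·Δy = -16.366 × (+0.024) = -0.392784
Convexity effect: ½·C·(Δy)² = 0.5 × 301.77 × (0.024)² = +0.08690976
ΔP/P ≈ -0.392784 + 0.08690976 = -0.30587424
ΔP ≈ 124.98 × (-0.30587424) = -38.2281625152.

-€38.228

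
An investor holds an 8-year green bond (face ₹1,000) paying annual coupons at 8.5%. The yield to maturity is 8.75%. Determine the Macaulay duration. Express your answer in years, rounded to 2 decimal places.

6.10 years

Periodic yield y = 0.0875. Discount each cash flow and weight by its year:
  t   CF        PV=CF/(1+0.0875)^t    t·PV
  1        85.00        78.1609        78.1609
  2        85.00        71.8721       143.7442
  3        85.00        66.0893       198.2679
  4        85.00        60.7718       243.0871
  5        85.00        55.8821       279.4104
  6        85.00        51.3858       308.3149
  7        85.00        47.2513       330.7593
  8     1,085.00       554.6201     4,436.9609
  Σ                    986.0334     6,018.7057
Price P = Σ PV = 986.0334.
Macaulay duration = Σ(t·PV) / P = 6,018.7057 / 986.0334 = 6.10396 years.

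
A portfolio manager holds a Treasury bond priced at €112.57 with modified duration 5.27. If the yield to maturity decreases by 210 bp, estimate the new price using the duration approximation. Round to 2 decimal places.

Duration approximation: ΔP/P ≈ -D_mod · Δy = -5.27 × (-0.021) = +0.110670.
New price ≈ 112.57 × (1 + 0.110670) = 125.0281219.

€125.03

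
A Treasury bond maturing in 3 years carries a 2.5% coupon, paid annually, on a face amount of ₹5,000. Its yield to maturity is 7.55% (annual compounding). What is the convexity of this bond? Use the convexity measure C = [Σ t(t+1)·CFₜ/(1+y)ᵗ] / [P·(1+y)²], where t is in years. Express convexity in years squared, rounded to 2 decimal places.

With y = 0.0755:
  t   CF        PV=CF/(1+0.0755)^t    t·PV        t(t+1)·PV
  1       125.00       116.2250       116.2250         232.4500
  2       125.00       108.0660       216.1321         648.3962
  3     5,125.00     4,119.6719    12,359.0156      49,436.0624
  Σ                  4,343.9629    12,691.3727      50,316.9086
P = 4,343.9629.
Convexity = Σ t(t+1)·PV / [P·(1+y)²] = 50,316.9086 / (4,343.9629 × 1.156700) = 10.01399.

10.01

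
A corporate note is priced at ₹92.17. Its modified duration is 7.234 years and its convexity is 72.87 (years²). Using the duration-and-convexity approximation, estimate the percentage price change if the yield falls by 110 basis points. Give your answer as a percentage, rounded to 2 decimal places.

Duration effect: -D_mod·Δy = -7.234 × (-0.011) = +0.079574
Convexity effect: ½·C·(Δy)² = 0.5 × 72.87 × (-0.011)² = +0.004408635
ΔP/P ≈ +0.079574 + 0.004408635 = +0.083982635
= +8.3982635%.

+8.40%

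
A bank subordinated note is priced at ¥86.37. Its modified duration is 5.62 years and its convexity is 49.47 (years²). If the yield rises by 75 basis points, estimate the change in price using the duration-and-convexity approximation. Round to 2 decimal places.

Duration effect: -D_mod·Δy = -5.62 × (+0.0075) = -0.042150
Convexity effect: ½·C·(Δy)² = 0.5 × 49.47 × (0.0075)² = +0.00139134375
ΔP/P ≈ -0.042150 + 0.00139134375 = -0.04075865625
ΔP ≈ 86.37 × (-0.04075865625) = -3.5203251403125.

-¥3.52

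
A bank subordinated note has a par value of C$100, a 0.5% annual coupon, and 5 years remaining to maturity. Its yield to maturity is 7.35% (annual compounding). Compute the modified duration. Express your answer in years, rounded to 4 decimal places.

4.6015 years

Periodic yield y = 0.0735. First find Macaulay duration:
  t   CF        PV=CF/(1+0.0735)^t    t·PV
  1         0.50         0.4658         0.4658
  2         0.50         0.4339         0.8678
  3         0.50         0.4042         1.2125
  4         0.50         0.3765         1.5060
  5       100.50        70.4946       352.4730
  Σ                     72.1749       356.5250
P = 72.1749; Macaulay duration = 356.5250 / 72.1749 = 4.93974 years.
Modified duration = D_Mac / (1 + y) = 4.93974 / 1.0735 = 4.60152 years.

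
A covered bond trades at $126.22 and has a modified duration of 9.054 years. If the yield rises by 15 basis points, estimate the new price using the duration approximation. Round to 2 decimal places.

Duration approximation: ΔP/P ≈ -D_mod · Δy = -9.054 × (+0.0015) = -0.013581.
New price ≈ 126.22 × (1 - 0.013581) = 124.50580618.

$124.51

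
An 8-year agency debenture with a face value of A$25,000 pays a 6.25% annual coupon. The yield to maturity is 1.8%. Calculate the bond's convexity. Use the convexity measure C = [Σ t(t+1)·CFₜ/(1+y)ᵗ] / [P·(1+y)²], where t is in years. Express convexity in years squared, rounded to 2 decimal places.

With y = 0.018:
  t   CF        PV=CF/(1+0.018)^t    t·PV        t(t+1)·PV
  1     1,562.50     1,534.8723     1,534.8723       3,069.7446
  2     1,562.50     1,507.7331     3,015.4662       9,046.3986
  3     1,562.50     1,481.0738     4,443.2213      17,772.8853
  4     1,562.50     1,454.8858     5,819.5433      29,097.7166
  5     1,562.50     1,429.1609     7,145.8047      42,874.8280
  6     1,562.50     1,403.8909     8,423.3454      58,963.4177
  7     1,562.50     1,379.0677     9,653.4738      77,227.7900
  8    26,562.50    23,029.6174   184,236.9394   1,658,132.4546
  Σ                 33,220.3019   224,272.6663   1,896,185.2354
P = 33,220.3019.
Convexity = Σ t(t+1)·PV / [P·(1+y)²] = 1,896,185.2354 / (33,220.3019 × 1.036324) = 55.07844.

55.08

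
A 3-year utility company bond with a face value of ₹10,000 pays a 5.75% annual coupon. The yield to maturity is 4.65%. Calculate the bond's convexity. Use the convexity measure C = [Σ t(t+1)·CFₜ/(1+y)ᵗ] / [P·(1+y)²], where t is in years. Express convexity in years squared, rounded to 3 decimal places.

10.191

With y = 0.0465:
  t   CF        PV=CF/(1+0.0465)^t    t·PV        t(t+1)·PV
  1       575.00       549.4505       549.4505       1,098.9011
  2       575.00       525.0364     1,050.0727       3,150.2182
  3    10,575.00     9,227.0458    27,681.1375     110,724.5500
  Σ                 10,301.5327    29,280.6608     114,973.6693
P = 10,301.5327.
Convexity = Σ t(t+1)·PV / [P·(1+y)²] = 114,973.6693 / (10,301.5327 × 1.095162) = 10.19103.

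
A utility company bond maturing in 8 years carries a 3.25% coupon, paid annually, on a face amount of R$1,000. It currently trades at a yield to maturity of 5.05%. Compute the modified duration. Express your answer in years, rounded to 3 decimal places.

6.767 years

Periodic yield y = 0.0505. First find Macaulay duration:
  t   CF        PV=CF/(1+0.0505)^t    t·PV
  1        32.50        30.9376        30.9376
  2        32.50        29.4504        58.9008
  3        32.50        28.0347        84.1040
  4        32.50        26.6870       106.7478
  5        32.50        25.4041       127.0203
  6        32.50        24.1828       145.0969
  7        32.50        23.0203       161.1421
  8     1,032.50       696.1801     5,569.4408
  Σ                    883.8969     6,283.3904
P = 883.8969; Macaulay duration = 6,283.3904 / 883.8969 = 7.10874 years.
Modified duration = D_Mac / (1 + y) = 7.10874 / 1.0505 = 6.76700 years.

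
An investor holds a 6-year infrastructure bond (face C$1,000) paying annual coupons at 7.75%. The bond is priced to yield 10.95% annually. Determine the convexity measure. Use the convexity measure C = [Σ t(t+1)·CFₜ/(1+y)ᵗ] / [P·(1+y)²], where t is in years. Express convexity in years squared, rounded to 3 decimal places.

26.186

With y = 0.1095:
  t   CF        PV=CF/(1+0.1095)^t    t·PV        t(t+1)·PV
  1        77.50        69.8513        69.8513         139.7026
  2        77.50        62.9574       125.9149         377.7447
  3        77.50        56.7440       170.2319         680.9277
  4        77.50        51.1437       204.5750       1,022.8748
  5        77.50        46.0962       230.4810       1,382.8861
  6     1,077.50       577.6349     3,465.8095      24,260.6666
  Σ                    864.4276     4,266.8636      27,864.8025
P = 864.4276.
Convexity = Σ t(t+1)·PV / [P·(1+y)²] = 27,864.8025 / (864.4276 × 1.230990) = 26.18622.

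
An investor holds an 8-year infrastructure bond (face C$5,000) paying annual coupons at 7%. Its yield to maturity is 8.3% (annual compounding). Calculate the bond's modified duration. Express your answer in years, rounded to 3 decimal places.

Periodic yield y = 0.083. First find Macaulay duration:
  t   CF        PV=CF/(1+0.083)^t    t·PV
  1       350.00       323.1764       323.1764
  2       350.00       298.4085       596.8169
  3       350.00       275.5387       826.6162
  4       350.00       254.4217     1,017.6870
  5       350.00       234.9231     1,174.6156
  6       350.00       216.9189     1,301.5131
  7       350.00       200.2944     1,402.0609
  8     5,350.00     2,827.0021    22,616.0167
  Σ                  4,630.6838    29,258.5028
P = 4,630.6838; Macaulay duration = 29,258.5028 / 4,630.6838 = 6.31840 years.
Modified duration = D_Mac / (1 + y) = 6.31840 / 1.083 = 5.83416 years.

5.834 years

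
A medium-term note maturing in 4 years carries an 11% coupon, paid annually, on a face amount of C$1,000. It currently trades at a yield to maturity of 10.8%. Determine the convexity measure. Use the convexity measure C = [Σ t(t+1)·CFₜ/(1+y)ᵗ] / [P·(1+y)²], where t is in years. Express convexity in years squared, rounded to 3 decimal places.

13.305

With y = 0.108:
  t   CF        PV=CF/(1+0.108)^t    t·PV        t(t+1)·PV
  1       110.00        99.2780        99.2780         198.5560
  2       110.00        89.6011       179.2021         537.6064
  3       110.00        80.8674       242.6022         970.4086
  4     1,110.00       736.4851     2,945.9402      14,729.7011
  Σ                  1,006.2315     3,467.0225      16,436.2720
P = 1,006.2315.
Convexity = Σ t(t+1)·PV / [P·(1+y)²] = 16,436.2720 / (1,006.2315 × 1.227664) = 13.30534.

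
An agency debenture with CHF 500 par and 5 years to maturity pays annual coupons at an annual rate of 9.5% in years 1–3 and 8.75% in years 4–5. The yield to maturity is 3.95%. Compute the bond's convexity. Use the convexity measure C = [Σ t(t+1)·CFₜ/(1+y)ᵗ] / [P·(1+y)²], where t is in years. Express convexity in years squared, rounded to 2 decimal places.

22.56

With y = 0.0395:
  t   CF        PV=CF/(1+0.0395)^t    t·PV        t(t+1)·PV
  1        47.50        45.6950        45.6950          91.3901
  2        47.50        43.9587        87.9174         263.7521
  3        47.50        42.2883       126.8649         507.4595
  4        43.75        37.4697       149.8788         749.3938
  5       543.75       447.9987     2,239.9937      13,439.9625
  Σ                    617.4105     2,650.3498      15,051.9579
P = 617.4105.
Convexity = Σ t(t+1)·PV / [P·(1+y)²] = 15,051.9579 / (617.4105 × 1.080560) = 22.56161.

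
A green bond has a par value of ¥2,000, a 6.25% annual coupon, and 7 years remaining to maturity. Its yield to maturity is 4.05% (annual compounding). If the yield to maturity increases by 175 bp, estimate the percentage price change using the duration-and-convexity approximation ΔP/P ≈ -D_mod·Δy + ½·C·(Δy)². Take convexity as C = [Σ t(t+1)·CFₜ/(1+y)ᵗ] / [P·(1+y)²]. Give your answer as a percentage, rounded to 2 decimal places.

With y = 0.0405:
  t   CF        PV=CF/(1+0.0405)^t    t·PV        t(t+1)·PV
  1       125.00       120.1346       120.1346         240.2691
  2       125.00       115.4585       230.9170         692.7509
  3       125.00       110.9644       332.8933       1,331.5731
  4       125.00       106.6453       426.5812       2,132.9058
  5       125.00       102.4943       512.4714       3,074.8281
  6       125.00        98.5048       591.0290       4,137.2027
  7     2,125.00     1,609.4013    11,265.8090      90,126.4717
  Σ                  2,263.6031    13,479.8352     101,736.0014
P = 2,263.6031; D_Mac = 5.95503 yrs; D_mod = 5.72324 yrs; C = 41.51358.
Duration effect: -5.72324 × (+0.0175) = -0.100157
Convexity effect: 0.5 × 41.51358 × (0.0175)² = +0.0063568
ΔP/P ≈ -0.100157 + 0.0063568 = -0.093800 = -9.3800%.

-9.38%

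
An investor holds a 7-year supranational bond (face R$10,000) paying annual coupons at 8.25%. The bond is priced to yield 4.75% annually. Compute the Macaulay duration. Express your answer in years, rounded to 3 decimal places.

5.726 years

Periodic yield y = 0.0475. Discount each cash flow and weight by its year:
  t   CF        PV=CF/(1+0.0475)^t    t·PV
  1       825.00       787.5895       787.5895
  2       825.00       751.8754     1,503.7508
  3       825.00       717.7808     2,153.3425
  4       825.00       685.2323     2,740.9292
  5       825.00       654.1597     3,270.7985
  6       825.00       624.4961     3,746.9768
  7    10,825.00     7,822.5741    54,758.0184
  Σ                 12,043.7079    68,961.4058
Price P = Σ PV = 12,043.7079.
Macaulay duration = Σ(t·PV) / P = 68,961.4058 / 12,043.7079 = 5.72593 years.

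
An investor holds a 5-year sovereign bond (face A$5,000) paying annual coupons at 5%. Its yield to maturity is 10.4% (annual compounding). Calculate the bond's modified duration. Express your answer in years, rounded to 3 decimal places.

4.061 years

Periodic yield y = 0.104. First find Macaulay duration:
  t   CF        PV=CF/(1+0.104)^t    t·PV
  1       250.00       226.4493       226.4493
  2       250.00       205.1171       410.2342
  3       250.00       185.7945       557.3834
  4       250.00       168.2921       673.1684
  5     5,250.00     3,201.2083    16,006.0416
  Σ                  3,986.8613    17,873.2768
P = 3,986.8613; Macaulay duration = 17,873.2768 / 3,986.8613 = 4.48304 years.
Modified duration = D_Mac / (1 + y) = 4.48304 / 1.104 = 4.06073 years.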